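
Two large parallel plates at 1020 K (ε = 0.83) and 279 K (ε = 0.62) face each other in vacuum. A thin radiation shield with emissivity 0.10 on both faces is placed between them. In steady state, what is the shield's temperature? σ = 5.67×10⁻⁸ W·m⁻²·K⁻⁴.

T_s ≈ 863 K

In steady state the net flux on the hot side equals that on the cold side.
σ(T₁⁴−T_s⁴)/D₁ = σ(T_s⁴−T₂⁴)/D₂, with D₁ = 1/ε₁+1/ε_s−1 = 10.20, D₂ = 1/ε_s+1/ε₂−1 = 10.61.
Solve for T_s⁴: T_s⁴ = (D₂·T₁⁴ + D₁·T₂⁴)/(D₁+D₂) = 5.548×10¹¹ K⁴.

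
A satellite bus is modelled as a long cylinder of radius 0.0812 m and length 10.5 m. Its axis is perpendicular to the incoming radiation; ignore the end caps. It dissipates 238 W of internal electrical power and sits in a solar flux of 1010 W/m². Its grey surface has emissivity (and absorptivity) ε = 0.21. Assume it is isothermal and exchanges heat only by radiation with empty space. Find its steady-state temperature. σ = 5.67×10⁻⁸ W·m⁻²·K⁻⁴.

At steady state, absorbed solar power + internal power = radiated power.
Absorbed: α·S·A_cross = 0.21·1010·1.705 = 361.7 W (cross-section 2rL).
Total input = 361.7 + 238 = 599.7 W.
Radiated: εσ·A_surf·T⁴ with A_surf = 2πrL = 5.357 m².
T⁴ = 599.7/(0.21·5.67×10⁻⁸·5.357) = 9.401×10⁹ K⁴.

T ≈ 311 K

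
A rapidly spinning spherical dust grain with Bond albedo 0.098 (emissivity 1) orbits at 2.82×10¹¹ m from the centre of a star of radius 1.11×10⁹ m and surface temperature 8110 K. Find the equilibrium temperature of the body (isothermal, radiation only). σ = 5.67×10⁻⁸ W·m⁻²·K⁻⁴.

T ≈ 351 K

The star's surface emits σT_*⁴; at distance d the flux is S = σT_*⁴(R_*/d)².
S = 5.67×10⁻⁸·(8110)⁴·(1.11×10⁹/2.82×10¹¹)² = 3800 W/m².
For an isothermal sphere T⁴ = (1−a)S/(4σ) = 1.511×10¹⁰ K⁴.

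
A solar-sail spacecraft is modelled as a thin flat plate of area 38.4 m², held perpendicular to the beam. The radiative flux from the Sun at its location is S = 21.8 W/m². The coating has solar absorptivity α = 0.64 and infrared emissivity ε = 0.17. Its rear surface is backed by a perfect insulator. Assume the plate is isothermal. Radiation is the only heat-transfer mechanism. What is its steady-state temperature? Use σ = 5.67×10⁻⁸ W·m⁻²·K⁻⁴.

At equilibrium, absorbed power = emitted power.
Absorbing cross-section = A = 38.40 m²; emitting surface = A = 38.40 m² (ratio 1).
αS·A_cross = εσ·A_surf·T⁴  ⇒  T⁴ = αS/(ε·1σ).
T⁴ = 0.640·21.8/(0.17·1·5.67×10⁻⁸) = 1.447×10⁹ K⁴.
T = (1.447×10⁹)^(1/4).

T ≈ 195 K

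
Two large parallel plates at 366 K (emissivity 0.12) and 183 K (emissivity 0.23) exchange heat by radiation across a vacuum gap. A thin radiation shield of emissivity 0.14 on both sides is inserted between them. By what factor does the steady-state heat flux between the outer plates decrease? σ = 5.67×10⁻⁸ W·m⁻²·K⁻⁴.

Without shield: q₀ = σΔ(T⁴)/(1/ε₁+1/ε₂−1) with denominator 11.68.
With shield the two gaps are in series; the resistances add: (1/ε₁+1/ε_s−1)+(1/ε_s+1/ε₂−1) = 14.48+10.49 = 24.97.
Heat-flux ratio q₀/q = 24.97/11.68.

factor ≈ 2.14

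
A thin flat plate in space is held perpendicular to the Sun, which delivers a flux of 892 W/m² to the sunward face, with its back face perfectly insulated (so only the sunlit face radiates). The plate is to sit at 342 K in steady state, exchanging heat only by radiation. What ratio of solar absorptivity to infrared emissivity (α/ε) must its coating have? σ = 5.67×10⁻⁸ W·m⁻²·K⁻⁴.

Balance: αS·A = εσ·1A·T⁴ ⇒ α/ε = σT⁴/S.
α/ε = 5.67×10⁻⁸·(342)⁴/892 = 5.67×10⁻⁸·1.368×10¹⁰/892.

α/ε ≈ 0.870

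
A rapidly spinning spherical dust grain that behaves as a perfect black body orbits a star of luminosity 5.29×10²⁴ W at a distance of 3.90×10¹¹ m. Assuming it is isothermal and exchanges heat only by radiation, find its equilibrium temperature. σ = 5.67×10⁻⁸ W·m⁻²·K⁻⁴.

First find the stellar flux at distance d: S = L/(4πd²) = 5.29×10²⁴/(4π·(3.90×10¹¹)²) = 2.768 W/m².
For an isothermal sphere, absorbed (1−a)S·πr² = emitted σ·4πr²·T⁴, so T⁴ = (1−a)S/(4σ).
T⁴ = 1.00·2.768/(4·5.67×10⁻⁸) = 1.220×10⁷ K⁴.

T ≈ 59.1 K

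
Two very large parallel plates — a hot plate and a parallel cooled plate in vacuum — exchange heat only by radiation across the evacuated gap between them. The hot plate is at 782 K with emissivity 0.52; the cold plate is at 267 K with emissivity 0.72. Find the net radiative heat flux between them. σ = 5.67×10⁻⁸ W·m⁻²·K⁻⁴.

q ≈ 9050 W/m²

For two infinite grey parallel plates, q = σ(T₁⁴ − T₂⁴)/(1/ε₁ + 1/ε₂ − 1).
T₁⁴ − T₂⁴ = 3.740×10¹¹ − 5.082×10⁹ = 3.689×10¹¹ K⁴.
1/ε₁ + 1/ε₂ − 1 = 1.923 + 1.389 − 1 = 2.312.
q = 5.67×10⁻⁸ × 3.689×10¹¹ / 2.312.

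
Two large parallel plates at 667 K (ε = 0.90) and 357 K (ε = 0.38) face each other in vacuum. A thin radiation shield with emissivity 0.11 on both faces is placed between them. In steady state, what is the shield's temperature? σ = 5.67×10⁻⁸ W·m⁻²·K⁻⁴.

In steady state the net flux on the hot side equals that on the cold side.
σ(T₁⁴−T_s⁴)/D₁ = σ(T_s⁴−T₂⁴)/D₂, with D₁ = 1/ε₁+1/ε_s−1 = 9.202, D₂ = 1/ε_s+1/ε₂−1 = 10.72.
Solve for T_s⁴: T_s⁴ = (D₂·T₁⁴ + D₁·T₂⁴)/(D₁+D₂) = 1.140×10¹¹ K⁴.

T_s ≈ 581 K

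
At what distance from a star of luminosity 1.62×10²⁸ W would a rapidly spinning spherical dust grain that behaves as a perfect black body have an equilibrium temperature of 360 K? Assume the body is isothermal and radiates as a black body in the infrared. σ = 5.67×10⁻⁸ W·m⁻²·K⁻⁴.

For an isothermal black-emitting sphere, (1−a)S·πr² = σ·4πr²·T⁴ ⇒ S = 4σT⁴/(1−a).
S = 4·5.67×10⁻⁸·(360)⁴/1.00 = 3809 W/m².
Flux falls as S = L/(4πd²), so d = √(L/(4πS)) = √(1.62×10²⁸/(4π·3809)).

d ≈ 5.82×10¹¹ m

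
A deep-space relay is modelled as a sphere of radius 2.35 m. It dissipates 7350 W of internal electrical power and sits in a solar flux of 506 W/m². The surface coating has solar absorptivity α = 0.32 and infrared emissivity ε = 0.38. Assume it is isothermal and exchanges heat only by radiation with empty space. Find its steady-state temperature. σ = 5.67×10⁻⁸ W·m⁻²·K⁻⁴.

T ≈ 287 K

At steady state, absorbed solar power + internal power = radiated power.
Absorbed: α·S·A_cross = 0.32·506·17.35 = 2809 W (cross-section πr²).
Total input = 2809 + 7350 = 10160 W.
Radiated: εσ·A_surf·T⁴ with A_surf = 4πr² = 69.40 m².
T⁴ = 10160/(0.38·5.67×10⁻⁸·69.40) = 6.794×10⁹ K⁴.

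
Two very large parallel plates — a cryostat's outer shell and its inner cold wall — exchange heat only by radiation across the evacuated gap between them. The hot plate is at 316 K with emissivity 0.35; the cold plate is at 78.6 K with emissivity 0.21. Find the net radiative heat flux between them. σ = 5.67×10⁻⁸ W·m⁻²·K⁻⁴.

For two infinite grey parallel plates, q = σ(T₁⁴ − T₂⁴)/(1/ε₁ + 1/ε₂ − 1).
T₁⁴ − T₂⁴ = 9.971×10⁹ − 3.817×10⁷ = 9.933×10⁹ K⁴.
1/ε₁ + 1/ε₂ − 1 = 2.857 + 4.762 − 1 = 6.619.
q = 5.67×10⁻⁸ × 9.933×10⁹ / 6.619.

q ≈ 85.1 W/m²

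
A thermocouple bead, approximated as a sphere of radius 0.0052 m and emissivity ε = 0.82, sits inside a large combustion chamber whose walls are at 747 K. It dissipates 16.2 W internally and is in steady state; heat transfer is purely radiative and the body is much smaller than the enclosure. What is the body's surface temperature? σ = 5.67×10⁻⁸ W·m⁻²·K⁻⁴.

For a small grey body in a large enclosure, net radiated power = εσA(T⁴ − T_w⁴).
Steady state: P = εσA(T⁴ − T_w⁴) with A = 4πr² = 3.398×10⁻⁴ m².
T⁴ = P/(εσA) + T_w⁴ = 16.2/(0.82·5.67×10⁻⁸·3.398×10⁻⁴) + (747)⁴
    = 1.025×10¹² + 3.114×10¹¹ = 1.337×10¹² K⁴.

T ≈ 1080 K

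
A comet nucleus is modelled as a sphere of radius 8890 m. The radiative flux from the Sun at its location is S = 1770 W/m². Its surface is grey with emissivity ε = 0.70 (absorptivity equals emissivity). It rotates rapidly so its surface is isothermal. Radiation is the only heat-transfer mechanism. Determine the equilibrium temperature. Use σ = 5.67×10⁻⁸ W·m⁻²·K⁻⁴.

T ≈ 297 K

At equilibrium, absorbed power = emitted power.
Absorbing cross-section = πr² = 2.483×10⁸ m²; emitting surface = 4πr² = 9.931×10⁸ m² (ratio 4).
εS·A_cross = εσ·A_surf·T⁴  ⇒  T⁴ = S/(4σ)   (ε cancels).
T⁴ = 1770/(4·5.67×10⁻⁸) = 7.804×10⁹ K⁴.
T = (7.804×10⁹)^(1/4).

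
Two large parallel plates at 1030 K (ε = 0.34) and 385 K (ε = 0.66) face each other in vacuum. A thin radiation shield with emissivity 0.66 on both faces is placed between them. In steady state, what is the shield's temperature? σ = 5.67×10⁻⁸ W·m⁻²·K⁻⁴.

T_s ≈ 810 K

In steady state the net flux on the hot side equals that on the cold side.
σ(T₁⁴−T_s⁴)/D₁ = σ(T_s⁴−T₂⁴)/D₂, with D₁ = 1/ε₁+1/ε_s−1 = 3.456, D₂ = 1/ε_s+1/ε₂−1 = 2.030.
Solve for T_s⁴: T_s⁴ = (D₂·T₁⁴ + D₁·T₂⁴)/(D₁+D₂) = 4.303×10¹¹ K⁴.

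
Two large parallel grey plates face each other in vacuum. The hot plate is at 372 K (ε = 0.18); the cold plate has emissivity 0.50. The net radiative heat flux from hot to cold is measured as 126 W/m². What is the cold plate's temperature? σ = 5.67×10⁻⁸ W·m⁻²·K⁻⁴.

T₂ ≈ 260 K

q = σ(T₁⁴ − T₂⁴)/(1/ε₁ + 1/ε₂ − 1); denominator = 6.556.
T₂⁴ = T₁⁴ − q·(1/ε₁+1/ε₂−1)/σ = 1.915×10¹⁰ − 126·6.556/5.67×10⁻⁸
    = 4.582×10⁹ K⁴.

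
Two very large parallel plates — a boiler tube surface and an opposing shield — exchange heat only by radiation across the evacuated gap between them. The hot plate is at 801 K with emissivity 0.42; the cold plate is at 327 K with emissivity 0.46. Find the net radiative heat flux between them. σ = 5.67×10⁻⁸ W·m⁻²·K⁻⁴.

q ≈ 6380 W/m²

For two infinite grey parallel plates, q = σ(T₁⁴ − T₂⁴)/(1/ε₁ + 1/ε₂ − 1).
T₁⁴ − T₂⁴ = 4.117×10¹¹ − 1.143×10¹⁰ = 4.002×10¹¹ K⁴.
1/ε₁ + 1/ε₂ − 1 = 2.381 + 2.174 − 1 = 3.555.
q = 5.67×10⁻⁸ × 4.002×10¹¹ / 3.555.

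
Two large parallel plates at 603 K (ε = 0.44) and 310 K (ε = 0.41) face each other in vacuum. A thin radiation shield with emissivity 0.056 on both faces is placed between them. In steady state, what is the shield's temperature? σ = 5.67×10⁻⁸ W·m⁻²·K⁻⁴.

T_s ≈ 516 K

In steady state the net flux on the hot side equals that on the cold side.
σ(T₁⁴−T_s⁴)/D₁ = σ(T_s⁴−T₂⁴)/D₂, with D₁ = 1/ε₁+1/ε_s−1 = 19.13, D₂ = 1/ε_s+1/ε₂−1 = 19.30.
Solve for T_s⁴: T_s⁴ = (D₂·T₁⁴ + D₁·T₂⁴)/(D₁+D₂) = 7.099×10¹⁰ K⁴.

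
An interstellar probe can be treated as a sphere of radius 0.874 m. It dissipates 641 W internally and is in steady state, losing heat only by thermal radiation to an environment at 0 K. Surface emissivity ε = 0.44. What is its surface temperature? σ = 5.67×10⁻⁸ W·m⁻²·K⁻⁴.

Steady state: internal power = radiated power, P = εσA T⁴.
Radiating area A = 4πr² = 9.599 m².
T⁴ = P/(εσA) = 641/(0.44·5.67×10⁻⁸·9.599) = 2.677×10⁹ K⁴.
T = (2.677×10⁹)^(1/4).

T ≈ 227 K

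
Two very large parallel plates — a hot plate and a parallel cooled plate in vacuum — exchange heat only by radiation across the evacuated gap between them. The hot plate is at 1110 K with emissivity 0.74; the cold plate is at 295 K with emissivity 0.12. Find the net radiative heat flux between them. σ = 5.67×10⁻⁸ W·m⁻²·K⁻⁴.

q ≈ 9860 W/m²

For two infinite grey parallel plates, q = σ(T₁⁴ − T₂⁴)/(1/ε₁ + 1/ε₂ − 1).
T₁⁴ − T₂⁴ = 1.518×10¹² − 7.573×10⁹ = 1.510×10¹² K⁴.
1/ε₁ + 1/ε₂ − 1 = 1.351 + 8.333 − 1 = 8.685.
q = 5.67×10⁻⁸ × 1.510×10¹² / 8.685.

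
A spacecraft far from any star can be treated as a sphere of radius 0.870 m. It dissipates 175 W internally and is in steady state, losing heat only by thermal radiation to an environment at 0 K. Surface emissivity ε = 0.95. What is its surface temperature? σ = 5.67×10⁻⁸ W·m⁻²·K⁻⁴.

T ≈ 136 K

Steady state: internal power = radiated power, P = εσA T⁴.
Radiating area A = 4πr² = 9.511 m².
T⁴ = P/(εσA) = 175/(0.95·5.67×10⁻⁸·9.511) = 3.416×10⁸ K⁴.
T = (3.416×10⁸)^(1/4).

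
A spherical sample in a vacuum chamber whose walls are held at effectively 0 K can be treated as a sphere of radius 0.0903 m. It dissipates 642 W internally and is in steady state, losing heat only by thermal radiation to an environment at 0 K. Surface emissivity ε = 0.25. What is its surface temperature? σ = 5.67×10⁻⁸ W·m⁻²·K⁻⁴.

T ≈ 815 K

Steady state: internal power = radiated power, P = εσA T⁴.
Radiating area A = 4πr² = 0.1025 m².
T⁴ = P/(εσA) = 642/(0.25·5.67×10⁻⁸·0.1025) = 4.420×10¹¹ K⁴.
T = (4.420×10¹¹)^(1/4).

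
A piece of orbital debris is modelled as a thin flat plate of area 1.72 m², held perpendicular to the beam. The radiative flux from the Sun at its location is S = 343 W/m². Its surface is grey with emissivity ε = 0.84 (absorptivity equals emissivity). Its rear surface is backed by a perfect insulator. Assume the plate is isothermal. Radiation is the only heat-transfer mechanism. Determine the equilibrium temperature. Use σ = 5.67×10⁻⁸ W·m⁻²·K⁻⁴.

T ≈ 279 K

At equilibrium, absorbed power = emitted power.
Absorbing cross-section = A = 1.720 m²; emitting surface = A = 1.720 m² (ratio 1).
εS·A_cross = εσ·A_surf·T⁴  ⇒  T⁴ = S/(1σ)   (ε cancels).
T⁴ = 343/(1·5.67×10⁻⁸) = 6.049×10⁹ K⁴.
T = (6.049×10⁹)^(1/4).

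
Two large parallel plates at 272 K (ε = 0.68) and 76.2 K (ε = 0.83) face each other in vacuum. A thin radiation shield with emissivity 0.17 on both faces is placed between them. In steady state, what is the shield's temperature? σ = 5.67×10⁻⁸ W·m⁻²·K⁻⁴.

T_s ≈ 228 K

In steady state the net flux on the hot side equals that on the cold side.
σ(T₁⁴−T_s⁴)/D₁ = σ(T_s⁴−T₂⁴)/D₂, with D₁ = 1/ε₁+1/ε_s−1 = 6.353, D₂ = 1/ε_s+1/ε₂−1 = 6.087.
Solve for T_s⁴: T_s⁴ = (D₂·T₁⁴ + D₁·T₂⁴)/(D₁+D₂) = 2.696×10⁹ K⁴.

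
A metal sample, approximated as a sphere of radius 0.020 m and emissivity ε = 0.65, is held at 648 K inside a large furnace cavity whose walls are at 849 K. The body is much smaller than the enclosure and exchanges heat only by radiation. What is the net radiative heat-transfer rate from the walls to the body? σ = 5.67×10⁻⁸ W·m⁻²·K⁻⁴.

P_net ≈ 63.6 W

For a small grey body in a large enclosure: P_net = εσA(T_body⁴ − T_wall⁴).
A = 4πr² = 0.005027 m²; T_body⁴ − T_wall⁴ = 1.763×10¹¹ − 5.196×10¹¹ = -3.432×10¹¹ K⁴.
|P_net| = 0.65·5.67×10⁻⁸·0.005027·3.432×10¹¹.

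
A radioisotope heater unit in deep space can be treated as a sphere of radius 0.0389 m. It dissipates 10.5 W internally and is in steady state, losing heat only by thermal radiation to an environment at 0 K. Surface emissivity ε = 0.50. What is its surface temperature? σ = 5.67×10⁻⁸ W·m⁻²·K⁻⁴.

T ≈ 374 K

Steady state: internal power = radiated power, P = εσA T⁴.
Radiating area A = 4πr² = 0.01902 m².
T⁴ = P/(εσA) = 10.5/(0.50·5.67×10⁻⁸·0.01902) = 1.948×10¹⁰ K⁴.
T = (1.948×10¹⁰)^(1/4).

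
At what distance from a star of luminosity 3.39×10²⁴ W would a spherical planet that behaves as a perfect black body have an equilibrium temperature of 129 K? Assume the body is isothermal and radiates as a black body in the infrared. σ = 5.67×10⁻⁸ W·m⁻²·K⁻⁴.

d ≈ 6.55×10¹⁰ m

For an isothermal black-emitting sphere, (1−a)S·πr² = σ·4πr²·T⁴ ⇒ S = 4σT⁴/(1−a).
S = 4·5.67×10⁻⁸·(129)⁴/1.00 = 62.81 W/m².
Flux falls as S = L/(4πd²), so d = √(L/(4πS)) = √(3.39×10²⁴/(4π·62.81)).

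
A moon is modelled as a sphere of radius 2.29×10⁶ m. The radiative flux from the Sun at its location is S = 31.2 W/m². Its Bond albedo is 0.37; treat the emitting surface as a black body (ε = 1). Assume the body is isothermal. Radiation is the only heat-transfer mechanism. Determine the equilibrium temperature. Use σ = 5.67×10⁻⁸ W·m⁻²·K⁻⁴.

T ≈ 96.5 K

At equilibrium, absorbed power = emitted power.
Absorbing cross-section = πr² = 1.647×10¹³ m²; emitting surface = 4πr² = 6.590×10¹³ m² (ratio 4).
(1−a)S·A_cross = εσ·A_surf·T⁴  ⇒  T⁴ = (1−a)S/(4σ).
T⁴ = 0.630·31.2/(4·5.67×10⁻⁸) = 8.667×10⁷ K⁴.
T = (8.667×10⁷)^(1/4).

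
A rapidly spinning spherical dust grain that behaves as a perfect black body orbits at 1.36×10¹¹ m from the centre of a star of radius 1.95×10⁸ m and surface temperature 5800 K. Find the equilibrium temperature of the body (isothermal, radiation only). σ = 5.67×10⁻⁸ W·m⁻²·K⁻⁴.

T ≈ 155 K

The star's surface emits σT_*⁴; at distance d the flux is S = σT_*⁴(R_*/d)².
S = 5.67×10⁻⁸·(5800)⁴·(1.95×10⁸/1.36×10¹¹)² = 131.9 W/m².
For an isothermal sphere T⁴ = (1−a)S/(4σ) = 5.816×10⁸ K⁴.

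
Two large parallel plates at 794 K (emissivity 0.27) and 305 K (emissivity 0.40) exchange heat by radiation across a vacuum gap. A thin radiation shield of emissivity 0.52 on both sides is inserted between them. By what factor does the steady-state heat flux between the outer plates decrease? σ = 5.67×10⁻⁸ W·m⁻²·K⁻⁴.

factor ≈ 1.55

Without shield: q₀ = σΔ(T⁴)/(1/ε₁+1/ε₂−1) with denominator 5.204.
With shield the two gaps are in series; the resistances add: (1/ε₁+1/ε_s−1)+(1/ε_s+1/ε₂−1) = 4.627+3.423 = 8.050.
Heat-flux ratio q₀/q = 8.050/5.204.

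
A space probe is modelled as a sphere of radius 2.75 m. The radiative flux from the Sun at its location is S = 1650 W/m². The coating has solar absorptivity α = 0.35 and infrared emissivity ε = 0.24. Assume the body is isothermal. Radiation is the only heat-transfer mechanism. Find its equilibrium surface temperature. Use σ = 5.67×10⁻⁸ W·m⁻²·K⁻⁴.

At equilibrium, absorbed power = emitted power.
Absorbing cross-section = πr² = 23.76 m²; emitting surface = 4πr² = 95.03 m² (ratio 4).
αS·A_cross = εσ·A_surf·T⁴  ⇒  T⁴ = αS/(ε·4σ).
T⁴ = 0.350·1650/(0.24·4·5.67×10⁻⁸) = 1.061×10¹⁰ K⁴.
T = (1.061×10¹⁰)^(1/4).

T ≈ 321 K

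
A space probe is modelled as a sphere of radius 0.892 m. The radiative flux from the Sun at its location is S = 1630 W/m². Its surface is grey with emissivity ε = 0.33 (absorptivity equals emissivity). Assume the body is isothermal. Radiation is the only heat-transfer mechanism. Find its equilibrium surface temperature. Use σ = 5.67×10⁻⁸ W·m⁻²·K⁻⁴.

At equilibrium, absorbed power = emitted power.
Absorbing cross-section = πr² = 2.500 m²; emitting surface = 4πr² = 9.999 m² (ratio 4).
εS·A_cross = εσ·A_surf·T⁴  ⇒  T⁴ = S/(4σ)   (ε cancels).
T⁴ = 1630/(4·5.67×10⁻⁸) = 7.187×10⁹ K⁴.
T = (7.187×10⁹)^(1/4).

T ≈ 291 K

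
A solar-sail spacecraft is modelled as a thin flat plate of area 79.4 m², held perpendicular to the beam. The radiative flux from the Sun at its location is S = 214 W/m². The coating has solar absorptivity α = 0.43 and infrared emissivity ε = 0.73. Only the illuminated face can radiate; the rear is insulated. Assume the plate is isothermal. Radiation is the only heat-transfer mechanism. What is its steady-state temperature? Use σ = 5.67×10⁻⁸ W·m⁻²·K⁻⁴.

At equilibrium, absorbed power = emitted power.
Absorbing cross-section = A = 79.40 m²; emitting surface = A = 79.40 m² (ratio 1).
αS·A_cross = εσ·A_surf·T⁴  ⇒  T⁴ = αS/(ε·1σ).
T⁴ = 0.430·214/(0.73·1·5.67×10⁻⁸) = 2.223×10⁹ K⁴.
T = (2.223×10⁹)^(1/4).

T ≈ 217 K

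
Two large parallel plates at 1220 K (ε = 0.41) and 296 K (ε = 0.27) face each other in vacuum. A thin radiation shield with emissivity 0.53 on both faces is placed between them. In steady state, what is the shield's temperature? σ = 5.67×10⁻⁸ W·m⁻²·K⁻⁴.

In steady state the net flux on the hot side equals that on the cold side.
σ(T₁⁴−T_s⁴)/D₁ = σ(T_s⁴−T₂⁴)/D₂, with D₁ = 1/ε₁+1/ε_s−1 = 3.326, D₂ = 1/ε_s+1/ε₂−1 = 4.590.
Solve for T_s⁴: T_s⁴ = (D₂·T₁⁴ + D₁·T₂⁴)/(D₁+D₂) = 1.288×10¹² K⁴.

T_s ≈ 1070 K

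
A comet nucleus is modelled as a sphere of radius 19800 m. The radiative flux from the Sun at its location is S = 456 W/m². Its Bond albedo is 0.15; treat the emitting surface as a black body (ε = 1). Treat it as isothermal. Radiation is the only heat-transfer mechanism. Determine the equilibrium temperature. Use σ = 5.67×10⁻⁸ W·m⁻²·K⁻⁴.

T ≈ 203 K

At equilibrium, absorbed power = emitted power.
Absorbing cross-section = πr² = 1.232×10⁹ m²; emitting surface = 4πr² = 4.927×10⁹ m² (ratio 4).
(1−a)S·A_cross = εσ·A_surf·T⁴  ⇒  T⁴ = (1−a)S/(4σ).
T⁴ = 0.850·456/(4·5.67×10⁻⁸) = 1.709×10⁹ K⁴.
T = (1.709×10⁹)^(1/4).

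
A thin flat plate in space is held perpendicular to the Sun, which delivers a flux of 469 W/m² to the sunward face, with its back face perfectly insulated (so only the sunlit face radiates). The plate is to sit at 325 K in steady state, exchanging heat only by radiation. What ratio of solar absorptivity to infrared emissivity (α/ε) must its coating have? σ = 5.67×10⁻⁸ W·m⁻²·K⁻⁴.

Balance: αS·A = εσ·1A·T⁴ ⇒ α/ε = σT⁴/S.
α/ε = 5.67×10⁻⁸·(325)⁴/469 = 5.67×10⁻⁸·1.116×10¹⁰/469.

α/ε ≈ 1.35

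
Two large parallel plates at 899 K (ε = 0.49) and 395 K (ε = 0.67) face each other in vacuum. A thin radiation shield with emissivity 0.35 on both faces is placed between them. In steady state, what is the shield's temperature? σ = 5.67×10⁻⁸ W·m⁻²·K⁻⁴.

In steady state the net flux on the hot side equals that on the cold side.
σ(T₁⁴−T_s⁴)/D₁ = σ(T_s⁴−T₂⁴)/D₂, with D₁ = 1/ε₁+1/ε_s−1 = 3.898, D₂ = 1/ε_s+1/ε₂−1 = 3.350.
Solve for T_s⁴: T_s⁴ = (D₂·T₁⁴ + D₁·T₂⁴)/(D₁+D₂) = 3.150×10¹¹ K⁴.

T_s ≈ 749 K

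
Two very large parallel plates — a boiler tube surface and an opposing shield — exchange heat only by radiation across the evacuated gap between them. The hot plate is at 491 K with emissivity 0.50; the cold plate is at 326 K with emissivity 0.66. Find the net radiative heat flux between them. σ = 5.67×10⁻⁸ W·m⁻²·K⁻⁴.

For two infinite grey parallel plates, q = σ(T₁⁴ − T₂⁴)/(1/ε₁ + 1/ε₂ − 1).
T₁⁴ − T₂⁴ = 5.812×10¹⁰ − 1.129×10¹⁰ = 4.683×10¹⁰ K⁴.
1/ε₁ + 1/ε₂ − 1 = 2.000 + 1.515 − 1 = 2.515.
q = 5.67×10⁻⁸ × 4.683×10¹⁰ / 2.515.

q ≈ 1060 W/m²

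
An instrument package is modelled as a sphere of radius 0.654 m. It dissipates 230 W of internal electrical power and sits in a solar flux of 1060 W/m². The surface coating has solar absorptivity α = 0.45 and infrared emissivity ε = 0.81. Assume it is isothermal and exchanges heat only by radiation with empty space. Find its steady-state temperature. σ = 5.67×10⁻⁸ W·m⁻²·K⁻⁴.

T ≈ 244 K

At steady state, absorbed solar power + internal power = radiated power.
Absorbed: α·S·A_cross = 0.45·1060·1.344 = 640.9 W (cross-section πr²).
Total input = 640.9 + 230 = 870.9 W.
Radiated: εσ·A_surf·T⁴ with A_surf = 4πr² = 5.375 m².
T⁴ = 870.9/(0.81·5.67×10⁻⁸·5.375) = 3.528×10⁹ K⁴.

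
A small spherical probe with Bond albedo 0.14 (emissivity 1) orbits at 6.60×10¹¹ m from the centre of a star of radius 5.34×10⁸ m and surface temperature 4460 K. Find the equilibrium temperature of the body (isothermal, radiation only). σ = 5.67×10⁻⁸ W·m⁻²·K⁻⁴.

The star's surface emits σT_*⁴; at distance d the flux is S = σT_*⁴(R_*/d)².
S = 5.67×10⁻⁸·(4460)⁴·(5.34×10⁸/6.60×10¹¹)² = 14.69 W/m².
For an isothermal sphere T⁴ = (1−a)S/(4σ) = 5.569×10⁷ K⁴.

T ≈ 86.4 K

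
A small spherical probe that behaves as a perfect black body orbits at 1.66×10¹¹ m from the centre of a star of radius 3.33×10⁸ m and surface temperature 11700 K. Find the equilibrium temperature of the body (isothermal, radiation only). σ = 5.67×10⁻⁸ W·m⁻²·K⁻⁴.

T ≈ 371 K

The star's surface emits σT_*⁴; at distance d the flux is S = σT_*⁴(R_*/d)².
S = 5.67×10⁻⁸·(11700)⁴·(3.33×10⁸/1.66×10¹¹)² = 4276 W/m².
For an isothermal sphere T⁴ = (1−a)S/(4σ) = 1.885×10¹⁰ K⁴.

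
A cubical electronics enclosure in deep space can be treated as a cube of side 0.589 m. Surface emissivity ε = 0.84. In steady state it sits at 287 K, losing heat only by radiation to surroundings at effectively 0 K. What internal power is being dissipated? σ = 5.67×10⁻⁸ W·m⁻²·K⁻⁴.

P ≈ 673 W

Steady state: P = εσA T⁴.
A = 6L² = 2.082 m²; T⁴ = (287)⁴ = 6.785×10⁹ K⁴.
P = 0.84 × 5.67×10⁻⁸ × 2.082 × 6.785×10⁹.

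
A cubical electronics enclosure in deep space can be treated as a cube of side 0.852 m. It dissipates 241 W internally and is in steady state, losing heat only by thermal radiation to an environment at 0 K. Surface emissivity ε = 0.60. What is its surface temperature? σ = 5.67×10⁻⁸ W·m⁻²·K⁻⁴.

Steady state: internal power = radiated power, P = εσA T⁴.
Radiating area A = 6L² = 4.355 m².
T⁴ = P/(εσA) = 241/(0.60·5.67×10⁻⁸·4.355) = 1.626×10⁹ K⁴.
T = (1.626×10⁹)^(1/4).

T ≈ 201 K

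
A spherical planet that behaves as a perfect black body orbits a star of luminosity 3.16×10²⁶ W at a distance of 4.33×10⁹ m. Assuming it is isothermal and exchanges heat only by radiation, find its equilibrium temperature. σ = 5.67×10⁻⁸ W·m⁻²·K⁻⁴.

T ≈ 1560 K

First find the stellar flux at distance d: S = L/(4πd²) = 3.16×10²⁶/(4π·(4.33×10⁹)²) = 1.341×10⁶ W/m².
For an isothermal sphere, absorbed (1−a)S·πr² = emitted σ·4πr²·T⁴, so T⁴ = (1−a)S/(4σ).
T⁴ = 1.00·1.341×10⁶/(4·5.67×10⁻⁸) = 5.914×10¹² K⁴.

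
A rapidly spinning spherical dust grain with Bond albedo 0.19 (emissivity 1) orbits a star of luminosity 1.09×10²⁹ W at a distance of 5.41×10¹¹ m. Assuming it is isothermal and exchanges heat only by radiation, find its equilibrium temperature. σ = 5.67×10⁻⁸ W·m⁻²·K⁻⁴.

T ≈ 570 K

First find the stellar flux at distance d: S = L/(4πd²) = 1.09×10²⁹/(4π·(5.41×10¹¹)²) = 29640 W/m².
For an isothermal sphere, absorbed (1−a)S·πr² = emitted σ·4πr²·T⁴, so T⁴ = (1−a)S/(4σ).
T⁴ = 0.810·29640/(4·5.67×10⁻⁸) = 1.058×10¹¹ K⁴.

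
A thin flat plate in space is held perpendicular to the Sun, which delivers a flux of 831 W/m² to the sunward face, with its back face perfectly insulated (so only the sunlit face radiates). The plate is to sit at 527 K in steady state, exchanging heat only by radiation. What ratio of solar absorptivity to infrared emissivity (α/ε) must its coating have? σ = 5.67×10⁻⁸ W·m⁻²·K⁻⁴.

α/ε ≈ 5.26

Balance: αS·A = εσ·1A·T⁴ ⇒ α/ε = σT⁴/S.
α/ε = 5.67×10⁻⁸·(527)⁴/831 = 5.67×10⁻⁸·7.713×10¹⁰/831.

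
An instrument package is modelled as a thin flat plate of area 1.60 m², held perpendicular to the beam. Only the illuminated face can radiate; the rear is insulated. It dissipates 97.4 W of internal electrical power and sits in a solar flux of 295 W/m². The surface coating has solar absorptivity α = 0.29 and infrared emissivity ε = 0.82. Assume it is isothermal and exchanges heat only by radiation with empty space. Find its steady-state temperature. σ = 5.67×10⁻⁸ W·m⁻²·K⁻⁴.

T ≈ 237 K

At steady state, absorbed solar power + internal power = radiated power.
Absorbed: α·S·A_cross = 0.29·295·1.600 = 136.9 W (cross-section A).
Total input = 136.9 + 97.4 = 234.3 W.
Radiated: εσ·A_surf·T⁴ with A_surf = A = 1.600 m².
T⁴ = 234.3/(0.82·5.67×10⁻⁸·1.600) = 3.149×10⁹ K⁴.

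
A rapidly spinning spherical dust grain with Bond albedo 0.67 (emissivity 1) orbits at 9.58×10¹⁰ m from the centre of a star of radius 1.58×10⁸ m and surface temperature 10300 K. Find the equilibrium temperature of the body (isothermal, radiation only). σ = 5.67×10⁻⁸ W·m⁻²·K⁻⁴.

The star's surface emits σT_*⁴; at distance d the flux is S = σT_*⁴(R_*/d)².
S = 5.67×10⁻⁸·(10300)⁴·(1.58×10⁸/9.58×10¹⁰)² = 1736 W/m².
For an isothermal sphere T⁴ = (1−a)S/(4σ) = 2.526×10⁹ K⁴.

T ≈ 224 K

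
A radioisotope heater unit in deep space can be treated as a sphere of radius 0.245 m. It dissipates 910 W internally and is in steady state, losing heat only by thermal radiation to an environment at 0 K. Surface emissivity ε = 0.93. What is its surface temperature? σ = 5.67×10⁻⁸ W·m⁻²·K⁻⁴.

Steady state: internal power = radiated power, P = εσA T⁴.
Radiating area A = 4πr² = 0.7543 m².
T⁴ = P/(εσA) = 910/(0.93·5.67×10⁻⁸·0.7543) = 2.288×10¹⁰ K⁴.
T = (2.288×10¹⁰)^(1/4).

T ≈ 389 K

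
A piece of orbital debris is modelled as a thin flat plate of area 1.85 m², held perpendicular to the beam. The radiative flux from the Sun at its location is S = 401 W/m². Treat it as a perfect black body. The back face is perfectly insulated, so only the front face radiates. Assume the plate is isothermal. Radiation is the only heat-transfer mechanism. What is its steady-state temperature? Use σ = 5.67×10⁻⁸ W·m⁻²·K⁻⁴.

At equilibrium, absorbed power = emitted power.
Absorbing cross-section = A = 1.850 m²; emitting surface = A = 1.850 m² (ratio 1).
S·A_cross = εσ·A_surf·T⁴  ⇒  T⁴ = S/(1σ).
T⁴ = 1.00·401/(1·5.67×10⁻⁸) = 7.072×10⁹ K⁴.
T = (7.072×10⁹)^(1/4).

T ≈ 290 K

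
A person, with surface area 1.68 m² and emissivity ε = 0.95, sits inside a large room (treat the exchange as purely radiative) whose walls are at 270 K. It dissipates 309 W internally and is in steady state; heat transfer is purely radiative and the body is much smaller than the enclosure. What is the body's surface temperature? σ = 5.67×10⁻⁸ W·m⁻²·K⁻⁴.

For a small grey body in a large enclosure, net radiated power = εσA(T⁴ − T_w⁴).
Steady state: P = εσA(T⁴ − T_w⁴) with A = 1.68 m².
T⁴ = P/(εσA) + T_w⁴ = 309/(0.95·5.67×10⁻⁸·1.680) + (270)⁴
    = 3.415×10⁹ + 5.314×10⁹ = 8.729×10⁹ K⁴.

T ≈ 306 K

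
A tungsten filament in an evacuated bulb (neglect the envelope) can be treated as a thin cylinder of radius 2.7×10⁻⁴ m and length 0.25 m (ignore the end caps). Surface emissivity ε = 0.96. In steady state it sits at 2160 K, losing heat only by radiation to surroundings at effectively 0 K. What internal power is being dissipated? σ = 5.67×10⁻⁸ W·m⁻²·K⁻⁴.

Steady state: P = εσA T⁴.
A = 2πrL = 4.241×10⁻⁴ m²; T⁴ = (2160)⁴ = 2.177×10¹³ K⁴.
P = 0.96 × 5.67×10⁻⁸ × 4.241×10⁻⁴ × 2.177×10¹³.

P ≈ 503 W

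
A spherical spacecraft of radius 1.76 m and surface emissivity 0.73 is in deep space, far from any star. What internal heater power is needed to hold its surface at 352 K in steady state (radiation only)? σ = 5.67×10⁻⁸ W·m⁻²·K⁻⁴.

P = εσ·4πr²·T⁴.
4πr² = 38.93 m²; T⁴ = 1.535×10¹⁰ K⁴.
P = 0.73·5.67×10⁻⁸·38.93·1.535×10¹⁰.

P ≈ 24700 W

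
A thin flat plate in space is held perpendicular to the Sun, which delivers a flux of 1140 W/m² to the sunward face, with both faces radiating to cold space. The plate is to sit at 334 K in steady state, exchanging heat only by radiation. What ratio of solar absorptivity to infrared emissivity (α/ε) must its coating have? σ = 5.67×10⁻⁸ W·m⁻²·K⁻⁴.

Balance: αS·A = εσ·2A·T⁴ ⇒ α/ε = 2σT⁴/S.
α/ε = 2·5.67×10⁻⁸·(334)⁴/1140 = 2·5.67×10⁻⁸·1.244×10¹⁰/1140.

α/ε ≈ 1.24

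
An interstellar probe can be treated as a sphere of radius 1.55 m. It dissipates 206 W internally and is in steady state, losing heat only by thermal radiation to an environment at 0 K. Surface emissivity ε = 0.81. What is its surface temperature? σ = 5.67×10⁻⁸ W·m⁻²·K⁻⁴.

Steady state: internal power = radiated power, P = εσA T⁴.
Radiating area A = 4πr² = 30.19 m².
T⁴ = P/(εσA) = 206/(0.81·5.67×10⁻⁸·30.19) = 1.486×10⁸ K⁴.
T = (1.486×10⁸)^(1/4).

T ≈ 110 K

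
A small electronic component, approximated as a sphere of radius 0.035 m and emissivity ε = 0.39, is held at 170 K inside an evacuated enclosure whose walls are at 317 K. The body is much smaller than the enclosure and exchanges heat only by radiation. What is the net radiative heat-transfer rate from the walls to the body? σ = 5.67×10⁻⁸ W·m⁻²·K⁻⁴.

P_net ≈ 3.15 W

For a small grey body in a large enclosure: P_net = εσA(T_body⁴ − T_wall⁴).
A = 4πr² = 0.01539 m²; T_body⁴ − T_wall⁴ = 8.352×10⁸ − 1.010×10¹⁰ = -9.263×10⁹ K⁴.
|P_net| = 0.39·5.67×10⁻⁸·0.01539·9.263×10⁹.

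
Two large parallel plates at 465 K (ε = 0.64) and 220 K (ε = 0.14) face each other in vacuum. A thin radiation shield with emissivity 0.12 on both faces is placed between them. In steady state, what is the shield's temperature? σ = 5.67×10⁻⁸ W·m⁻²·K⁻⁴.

T_s ≈ 416 K

In steady state the net flux on the hot side equals that on the cold side.
σ(T₁⁴−T_s⁴)/D₁ = σ(T_s⁴−T₂⁴)/D₂, with D₁ = 1/ε₁+1/ε_s−1 = 8.896, D₂ = 1/ε_s+1/ε₂−1 = 14.48.
Solve for T_s⁴: T_s⁴ = (D₂·T₁⁴ + D₁·T₂⁴)/(D₁+D₂) = 2.985×10¹⁰ K⁴.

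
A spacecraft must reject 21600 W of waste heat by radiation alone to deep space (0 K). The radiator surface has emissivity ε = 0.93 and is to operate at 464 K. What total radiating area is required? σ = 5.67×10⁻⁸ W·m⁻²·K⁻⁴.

A ≈ 8.84 m²

P = εσA T⁴ ⇒ A = P/(εσT⁴).
T⁴ = 4.635×10¹⁰ K⁴.
A = 21600/(0.93 × 5.67×10⁻⁸ × 4.635×10¹⁰).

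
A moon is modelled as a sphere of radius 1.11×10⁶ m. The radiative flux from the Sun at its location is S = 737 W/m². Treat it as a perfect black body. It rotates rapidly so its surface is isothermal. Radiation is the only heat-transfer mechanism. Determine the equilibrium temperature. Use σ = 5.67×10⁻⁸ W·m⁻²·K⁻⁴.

T ≈ 239 K

At equilibrium, absorbed power = emitted power.
Absorbing cross-section = πr² = 3.871×10¹² m²; emitting surface = 4πr² = 1.548×10¹³ m² (ratio 4).
S·A_cross = εσ·A_surf·T⁴  ⇒  T⁴ = S/(4σ).
T⁴ = 1.00·737/(4·5.67×10⁻⁸) = 3.250×10⁹ K⁴.
T = (3.250×10⁹)^(1/4).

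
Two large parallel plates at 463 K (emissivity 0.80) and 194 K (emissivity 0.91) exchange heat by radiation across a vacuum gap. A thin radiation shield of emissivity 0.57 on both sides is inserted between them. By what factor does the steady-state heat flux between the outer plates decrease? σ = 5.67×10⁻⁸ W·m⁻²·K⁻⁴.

Without shield: q₀ = σΔ(T⁴)/(1/ε₁+1/ε₂−1) with denominator 1.349.
With shield the two gaps are in series; the resistances add: (1/ε₁+1/ε_s−1)+(1/ε_s+1/ε₂−1) = 2.004+1.853 = 3.858.
Heat-flux ratio q₀/q = 3.858/1.349.

factor ≈ 2.86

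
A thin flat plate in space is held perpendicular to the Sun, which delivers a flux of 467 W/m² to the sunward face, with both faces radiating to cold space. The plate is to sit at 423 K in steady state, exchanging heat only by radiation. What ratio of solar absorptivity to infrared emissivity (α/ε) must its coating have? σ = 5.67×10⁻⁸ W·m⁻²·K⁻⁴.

α/ε ≈ 7.77

Balance: αS·A = εσ·2A·T⁴ ⇒ α/ε = 2σT⁴/S.
α/ε = 2·5.67×10⁻⁸·(423)⁴/467 = 2·5.67×10⁻⁸·3.202×10¹⁰/467.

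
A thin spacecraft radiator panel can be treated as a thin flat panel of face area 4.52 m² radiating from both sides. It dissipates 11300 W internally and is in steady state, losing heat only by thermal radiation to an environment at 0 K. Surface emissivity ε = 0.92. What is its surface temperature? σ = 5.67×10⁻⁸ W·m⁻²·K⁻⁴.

T ≈ 393 K

Steady state: internal power = radiated power, P = εσA T⁴.
Radiating area A = 2·4.52 = 9.040 m².
T⁴ = P/(εσA) = 11300/(0.92·5.67×10⁻⁸·9.040) = 2.396×10¹⁰ K⁴.
T = (2.396×10¹⁰)^(1/4).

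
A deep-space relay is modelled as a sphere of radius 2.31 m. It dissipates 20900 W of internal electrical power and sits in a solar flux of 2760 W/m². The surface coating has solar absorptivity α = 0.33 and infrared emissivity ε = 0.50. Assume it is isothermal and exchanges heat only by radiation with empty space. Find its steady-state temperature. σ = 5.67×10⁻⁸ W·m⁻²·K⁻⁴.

At steady state, absorbed solar power + internal power = radiated power.
Absorbed: α·S·A_cross = 0.33·2760·16.76 = 15270 W (cross-section πr²).
Total input = 15270 + 20900 = 36170 W.
Radiated: εσ·A_surf·T⁴ with A_surf = 4πr² = 67.06 m².
T⁴ = 36170/(0.50·5.67×10⁻⁸·67.06) = 1.903×10¹⁰ K⁴.

T ≈ 371 K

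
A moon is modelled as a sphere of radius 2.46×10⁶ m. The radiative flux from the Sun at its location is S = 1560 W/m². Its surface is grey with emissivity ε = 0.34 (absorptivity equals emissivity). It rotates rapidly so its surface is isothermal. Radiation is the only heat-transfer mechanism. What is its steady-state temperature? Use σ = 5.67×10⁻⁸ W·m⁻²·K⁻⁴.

At equilibrium, absorbed power = emitted power.
Absorbing cross-section = πr² = 1.901×10¹³ m²; emitting surface = 4πr² = 7.605×10¹³ m² (ratio 4).
εS·A_cross = εσ·A_surf·T⁴  ⇒  T⁴ = S/(4σ)   (ε cancels).
T⁴ = 1560/(4·5.67×10⁻⁸) = 6.878×10⁹ K⁴.
T = (6.878×10⁹)^(1/4).

T ≈ 288 K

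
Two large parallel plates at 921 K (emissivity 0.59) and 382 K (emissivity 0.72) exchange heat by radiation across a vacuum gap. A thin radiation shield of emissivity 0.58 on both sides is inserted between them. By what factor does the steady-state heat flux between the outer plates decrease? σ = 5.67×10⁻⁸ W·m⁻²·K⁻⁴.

factor ≈ 2.17

Without shield: q₀ = σΔ(T⁴)/(1/ε₁+1/ε₂−1) with denominator 2.084.
With shield the two gaps are in series; the resistances add: (1/ε₁+1/ε_s−1)+(1/ε_s+1/ε₂−1) = 2.419+2.113 = 4.532.
Heat-flux ratio q₀/q = 4.532/2.084.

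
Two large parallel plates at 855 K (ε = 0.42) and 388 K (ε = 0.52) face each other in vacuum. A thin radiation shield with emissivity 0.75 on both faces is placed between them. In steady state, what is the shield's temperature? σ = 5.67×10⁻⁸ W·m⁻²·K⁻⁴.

T_s ≈ 711 K

In steady state the net flux on the hot side equals that on the cold side.
σ(T₁⁴−T_s⁴)/D₁ = σ(T_s⁴−T₂⁴)/D₂, with D₁ = 1/ε₁+1/ε_s−1 = 2.714, D₂ = 1/ε_s+1/ε₂−1 = 2.256.
Solve for T_s⁴: T_s⁴ = (D₂·T₁⁴ + D₁·T₂⁴)/(D₁+D₂) = 2.550×10¹¹ K⁴.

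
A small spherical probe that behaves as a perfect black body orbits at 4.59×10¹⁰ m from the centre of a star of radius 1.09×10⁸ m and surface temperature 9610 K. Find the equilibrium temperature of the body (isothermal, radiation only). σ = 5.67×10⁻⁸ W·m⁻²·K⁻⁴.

The star's surface emits σT_*⁴; at distance d the flux is S = σT_*⁴(R_*/d)².
S = 5.67×10⁻⁸·(9610)⁴·(1.09×10⁸/4.59×10¹⁰)² = 2727 W/m².
For an isothermal sphere T⁴ = (1−a)S/(4σ) = 1.202×10¹⁰ K⁴.

T ≈ 331 K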